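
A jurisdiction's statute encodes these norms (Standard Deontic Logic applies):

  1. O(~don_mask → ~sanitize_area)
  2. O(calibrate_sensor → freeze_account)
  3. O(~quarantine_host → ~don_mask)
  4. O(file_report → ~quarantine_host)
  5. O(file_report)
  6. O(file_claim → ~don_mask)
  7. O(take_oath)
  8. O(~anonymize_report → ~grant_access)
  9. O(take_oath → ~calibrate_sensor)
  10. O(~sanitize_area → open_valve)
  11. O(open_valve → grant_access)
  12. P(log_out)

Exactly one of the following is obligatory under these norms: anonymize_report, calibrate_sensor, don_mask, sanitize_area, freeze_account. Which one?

Premise 5 states O(file_report) outright.
From O(file_report) and premise 4, O(file_report → ~quarantine_host), we obtain O(~quarantine_host).
Premise 3 is O(~quarantine_host → ~don_mask); since O(~quarantine_host), deontic closure gives O(~don_mask).
Premise 1 is O(~don_mask → ~sanitize_area); since O(~don_mask), deontic closure gives O(~sanitize_area).
From O(~sanitize_area) and premise 10, O(~sanitize_area → open_valve), we obtain O(open_valve).
Applying K to premise 11 (O(open_valve → grant_access)) and O(open_valve) yields O(grant_access).
Premise 8 is O(~anonymize_report → ~grant_access); contrapositively O(grant_access → anonymize_report). Since O(grant_access) holds, K gives O(anonymize_report).
So O(anonymize_report) holds — anonymize_report is obligatory. None of the other listed options is made obligatory by any chain of premises.

anonymize_report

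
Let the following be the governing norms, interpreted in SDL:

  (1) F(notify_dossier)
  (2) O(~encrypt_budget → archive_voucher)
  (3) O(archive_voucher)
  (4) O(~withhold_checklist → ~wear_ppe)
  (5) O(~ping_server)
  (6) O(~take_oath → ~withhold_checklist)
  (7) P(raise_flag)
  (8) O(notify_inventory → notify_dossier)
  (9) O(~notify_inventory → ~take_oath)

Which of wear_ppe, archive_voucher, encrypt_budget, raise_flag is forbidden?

Premise 1 is F(notify_dossier), i.e. O(~notify_dossier).
Premise 8 is O(notify_inventory → notify_dossier); contrapositively O(~notify_dossier → ~notify_inventory). Since O(~notify_dossier) holds, K gives O(~notify_inventory).
From O(~notify_inventory) and premise 9, O(~notify_inventory → ~take_oath), we obtain O(~take_oath).
From O(~take_oath) and premise 6, O(~take_oath → ~withhold_checklist), we obtain O(~withhold_checklist).
With premise 4, O(~withhold_checklist → ~wear_ppe), the K-axiom yields O(~wear_ppe).
So O(~wear_ppe) holds, i.e. wear_ppe is forbidden. None of the other listed options is forbidden under the premises.

wear_ppe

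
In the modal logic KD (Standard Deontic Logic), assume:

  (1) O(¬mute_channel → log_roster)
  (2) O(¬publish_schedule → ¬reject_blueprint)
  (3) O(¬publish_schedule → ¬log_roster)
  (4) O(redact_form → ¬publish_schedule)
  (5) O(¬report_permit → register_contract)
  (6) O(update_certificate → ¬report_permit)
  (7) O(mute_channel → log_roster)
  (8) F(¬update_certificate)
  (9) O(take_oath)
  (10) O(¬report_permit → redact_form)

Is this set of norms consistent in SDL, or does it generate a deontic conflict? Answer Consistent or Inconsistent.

Inconsistent

Premises 7 and 1 are O(mute_channel → log_roster) and O(¬mute_channel → log_roster); every ideal world satisfies mute_channel or ¬mute_channel, so in either case log_roster holds — hence O(log_roster).
Premise 3 is O(¬publish_schedule → ¬log_roster); contrapositively O(log_roster → publish_schedule). Since O(log_roster) holds, K gives O(publish_schedule).
The contrapositive of premise 4 (O(redact_form → ¬publish_schedule)) is O(publish_schedule → ¬redact_form), and O(publish_schedule) is already established, so O(¬redact_form).
Premise 10 is O(¬report_permit → redact_form); contrapositively O(¬redact_form → report_permit). Since O(¬redact_form) holds, K gives O(report_permit).
The contrapositive of premise 6 (O(update_certificate → ¬report_permit)) is O(report_permit → ¬update_certificate), and O(report_permit) is already established, so O(¬update_certificate).
But premise 8, F(¬update_certificate), means O(update_certificate).
We now have both O(¬update_certificate) and O(update_certificate) — update_certificate is simultaneously obligatory and forbidden, violating the D-axiom.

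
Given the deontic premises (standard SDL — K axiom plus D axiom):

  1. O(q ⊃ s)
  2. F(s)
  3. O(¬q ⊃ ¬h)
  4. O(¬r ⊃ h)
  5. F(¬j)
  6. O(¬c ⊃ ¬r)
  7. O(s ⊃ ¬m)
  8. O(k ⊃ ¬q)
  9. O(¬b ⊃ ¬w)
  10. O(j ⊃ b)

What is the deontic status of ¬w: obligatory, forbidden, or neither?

Premise 9 is O(¬b ⊃ ¬w), but O(¬b) is not derivable from the premises, so it does not yield O(¬w).
No premise or chain of K-axiom applications forces O(¬w), and none forces O(w). So ¬w is neither obligatory nor forbidden under these norms.

Neither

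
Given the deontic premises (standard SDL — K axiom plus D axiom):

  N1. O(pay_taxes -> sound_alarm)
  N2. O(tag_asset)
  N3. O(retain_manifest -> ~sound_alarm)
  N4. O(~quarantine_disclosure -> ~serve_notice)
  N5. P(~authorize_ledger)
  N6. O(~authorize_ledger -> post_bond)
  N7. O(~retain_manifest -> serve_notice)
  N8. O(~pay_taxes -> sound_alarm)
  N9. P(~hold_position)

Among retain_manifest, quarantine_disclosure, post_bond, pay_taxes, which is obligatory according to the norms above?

quarantine_disclosure

By case analysis on ~pay_taxes: premise 8 gives O(~pay_taxes -> sound_alarm) and premise 1 gives O(pay_taxes -> sound_alarm), so O(sound_alarm) either way.
Premise 3 is O(retain_manifest -> ~sound_alarm); contrapositively O(sound_alarm -> ~retain_manifest). Since O(sound_alarm) holds, K gives O(~retain_manifest).
Premise 7 is O(~retain_manifest -> serve_notice); since O(~retain_manifest), deontic closure gives O(serve_notice).
Premise 4, O(~quarantine_disclosure -> ~serve_notice), contraposes to O(serve_notice -> quarantine_disclosure); with O(serve_notice) we get O(quarantine_disclosure).
So O(quarantine_disclosure) holds — quarantine_disclosure is obligatory. None of the other listed options is made obligatory by any chain of premises.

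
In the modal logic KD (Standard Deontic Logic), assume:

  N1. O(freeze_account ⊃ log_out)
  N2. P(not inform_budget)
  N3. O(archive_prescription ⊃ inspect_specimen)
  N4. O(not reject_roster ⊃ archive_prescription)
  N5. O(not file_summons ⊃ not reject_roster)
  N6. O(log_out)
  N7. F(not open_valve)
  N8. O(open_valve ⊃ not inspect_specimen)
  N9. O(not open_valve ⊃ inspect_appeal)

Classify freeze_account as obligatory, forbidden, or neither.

Neither

Premise 1 is O(freeze_account ⊃ log_out); even if O(log_out) held, inferring O(freeze_account) would be affirming the consequent — invalid.
No premise or chain of K-axiom applications forces O(freeze_account), and none forces O(not freeze_account). So freeze_account is neither obligatory nor forbidden under these norms.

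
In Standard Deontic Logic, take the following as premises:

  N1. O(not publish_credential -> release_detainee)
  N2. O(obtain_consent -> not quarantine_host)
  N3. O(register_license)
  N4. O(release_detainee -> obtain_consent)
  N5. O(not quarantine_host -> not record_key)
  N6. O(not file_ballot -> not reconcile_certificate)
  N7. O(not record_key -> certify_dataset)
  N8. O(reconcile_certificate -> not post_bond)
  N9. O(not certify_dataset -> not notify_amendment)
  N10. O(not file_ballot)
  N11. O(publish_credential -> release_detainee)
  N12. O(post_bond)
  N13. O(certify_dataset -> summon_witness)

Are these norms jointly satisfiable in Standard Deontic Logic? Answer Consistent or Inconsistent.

Consistent

Premise 8 is O(reconcile_certificate -> not post_bond), but O(reconcile_certificate) is not derivable from the premises, so it does not yield O(not post_bond).
So O(not post_bond) is not derivable, and the apparent clash with O(post_bond) does not arise.
A world satisfying every obligation exists (e.g. certify_dataset=true, file_ballot=false, notify_amendment=false, obtain_consent=true, post_bond=true, publish_credential=false, quarantine_host=false, reconcile_certificate=false, record_key=false, register_license=true, release_detainee=true, summon_witness=true); no atom is both obligatory and forbidden, so the set is consistent.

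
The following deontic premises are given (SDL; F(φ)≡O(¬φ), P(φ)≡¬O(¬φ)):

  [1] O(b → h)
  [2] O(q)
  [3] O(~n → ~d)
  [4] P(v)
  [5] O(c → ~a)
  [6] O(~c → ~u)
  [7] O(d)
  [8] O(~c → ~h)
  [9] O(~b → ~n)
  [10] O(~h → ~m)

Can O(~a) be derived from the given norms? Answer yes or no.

Yes

From premise 7 we have O(d).
The contrapositive of premise 3 (O(~n → ~d)) is O(d → n), and O(d) is already established, so O(n).
The contrapositive of premise 9 (O(~b → ~n)) is O(n → b), and O(n) is already established, so O(b).
Applying K to premise 1 (O(b → h)) and O(b) yields O(h).
Premise 8 is O(~c → ~h); contrapositively O(h → c). Since O(h) holds, K gives O(c).
Premise 5 is O(c → ~a); since O(c), deontic closure gives O(~a).
Premises 2, 4, 6, 10 do not contribute to this derivation.
So O(~a) follows.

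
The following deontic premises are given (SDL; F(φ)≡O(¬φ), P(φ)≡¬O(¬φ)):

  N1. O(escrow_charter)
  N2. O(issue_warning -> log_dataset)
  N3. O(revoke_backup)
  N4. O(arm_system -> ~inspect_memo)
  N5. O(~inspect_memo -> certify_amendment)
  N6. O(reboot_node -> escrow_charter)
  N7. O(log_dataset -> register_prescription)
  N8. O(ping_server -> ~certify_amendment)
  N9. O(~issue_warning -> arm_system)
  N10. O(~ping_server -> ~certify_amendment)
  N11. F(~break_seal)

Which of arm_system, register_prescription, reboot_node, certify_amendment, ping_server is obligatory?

Premises 8 and 10 are O(ping_server -> ~certify_amendment) and O(~ping_server -> ~certify_amendment); every ideal world satisfies ping_server or ~ping_server, so in either case ~certify_amendment holds — hence O(~certify_amendment).
Premise 5 is O(~inspect_memo -> certify_amendment); contrapositively O(~certify_amendment -> inspect_memo). Since O(~certify_amendment) holds, K gives O(inspect_memo).
Premise 4 is O(arm_system -> ~inspect_memo); contrapositively O(inspect_memo -> ~arm_system). Since O(inspect_memo) holds, K gives O(~arm_system).
Premise 9, O(~issue_warning -> arm_system), contraposes to O(~arm_system -> issue_warning); with O(~arm_system) we get O(issue_warning).
Applying K to premise 2 (O(issue_warning -> log_dataset)) and O(issue_warning) yields O(log_dataset).
Applying K to premise 7 (O(log_dataset -> register_prescription)) and O(log_dataset) yields O(register_prescription).
So O(register_prescription) holds — register_prescription is obligatory. None of the other listed options is made obligatory by any chain of premises.

register_prescription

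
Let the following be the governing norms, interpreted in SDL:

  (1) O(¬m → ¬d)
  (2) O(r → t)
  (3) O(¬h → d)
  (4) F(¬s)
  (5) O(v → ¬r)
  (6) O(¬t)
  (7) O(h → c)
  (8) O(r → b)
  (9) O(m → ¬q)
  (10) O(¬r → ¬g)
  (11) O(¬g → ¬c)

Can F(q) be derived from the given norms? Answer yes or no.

Premise 6 gives O(¬t).
The contrapositive of premise 2 (O(r → t)) is O(¬t → ¬r), and O(¬t) is already established, so O(¬r).
With premise 10, O(¬r → ¬g), the K-axiom yields O(¬g).
From O(¬g) and premise 11, O(¬g → ¬c), we obtain O(¬c).
Premise 7 is O(h → c); contrapositively O(¬c → ¬h). Since O(¬c) holds, K gives O(¬h).
Applying K to premise 3 (O(¬h → d)) and O(¬h) yields O(d).
Premise 1 is O(¬m → ¬d); contrapositively O(d → m). Since O(d) holds, K gives O(m).
Applying K to premise 9 (O(m → ¬q)) and O(m) yields O(¬q).
Premises 4, 5, 8 do not contribute to this derivation.
So O(¬q) holds, i.e. F(q). The claim follows.

Yes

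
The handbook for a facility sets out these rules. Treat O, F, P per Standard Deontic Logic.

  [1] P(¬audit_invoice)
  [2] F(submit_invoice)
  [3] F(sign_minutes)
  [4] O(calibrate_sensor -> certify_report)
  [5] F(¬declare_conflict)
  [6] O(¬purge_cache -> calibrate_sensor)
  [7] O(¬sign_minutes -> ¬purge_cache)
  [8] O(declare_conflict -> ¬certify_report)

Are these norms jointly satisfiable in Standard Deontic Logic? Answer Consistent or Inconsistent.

Inconsistent

Premise 3 is F(sign_minutes), i.e. O(¬sign_minutes).
Applying K to premise 7 (O(¬sign_minutes -> ¬purge_cache)) and O(¬sign_minutes) yields O(¬purge_cache).
With premise 6, O(¬purge_cache -> calibrate_sensor), the K-axiom yields O(calibrate_sensor).
From O(calibrate_sensor) and premise 4, O(calibrate_sensor -> certify_report), we obtain O(certify_report).
The contrapositive of premise 8 (O(declare_conflict -> ¬certify_report)) is O(certify_report -> ¬declare_conflict), and O(certify_report) is already established, so O(¬declare_conflict).
However, F(¬declare_conflict) at premise 5 amounts to O(declare_conflict).
We now have both O(¬declare_conflict) and O(declare_conflict) — declare_conflict is simultaneously obligatory and forbidden, violating the D-axiom.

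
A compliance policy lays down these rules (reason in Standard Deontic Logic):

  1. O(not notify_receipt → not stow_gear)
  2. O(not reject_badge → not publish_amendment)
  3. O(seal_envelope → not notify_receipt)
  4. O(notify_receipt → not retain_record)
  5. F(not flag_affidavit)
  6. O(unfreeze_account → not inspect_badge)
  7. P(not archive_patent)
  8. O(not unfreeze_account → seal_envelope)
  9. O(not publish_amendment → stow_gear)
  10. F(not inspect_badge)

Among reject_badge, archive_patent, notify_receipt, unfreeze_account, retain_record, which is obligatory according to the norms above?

reject_badge

Premise 10 is F(not inspect_badge), i.e. O(inspect_badge).
Premise 6, O(unfreeze_account → not inspect_badge), contraposes to O(inspect_badge → not unfreeze_account); with O(inspect_badge) we get O(not unfreeze_account).
Premise 8 is O(not unfreeze_account → seal_envelope); since O(not unfreeze_account), deontic closure gives O(seal_envelope).
Premise 3 is O(seal_envelope → not notify_receipt); since O(seal_envelope), deontic closure gives O(not notify_receipt).
From O(not notify_receipt) and premise 1, O(not notify_receipt → not stow_gear), we obtain O(not stow_gear).
Premise 9 is O(not publish_amendment → stow_gear); contrapositively O(not stow_gear → publish_amendment). Since O(not stow_gear) holds, K gives O(publish_amendment).
Premise 2 is O(not reject_badge → not publish_amendment); contrapositively O(publish_amendment → reject_badge). Since O(publish_amendment) holds, K gives O(reject_badge).
So O(reject_badge) holds — reject_badge is obligatory. None of the other listed options is made obligatory by any chain of premises.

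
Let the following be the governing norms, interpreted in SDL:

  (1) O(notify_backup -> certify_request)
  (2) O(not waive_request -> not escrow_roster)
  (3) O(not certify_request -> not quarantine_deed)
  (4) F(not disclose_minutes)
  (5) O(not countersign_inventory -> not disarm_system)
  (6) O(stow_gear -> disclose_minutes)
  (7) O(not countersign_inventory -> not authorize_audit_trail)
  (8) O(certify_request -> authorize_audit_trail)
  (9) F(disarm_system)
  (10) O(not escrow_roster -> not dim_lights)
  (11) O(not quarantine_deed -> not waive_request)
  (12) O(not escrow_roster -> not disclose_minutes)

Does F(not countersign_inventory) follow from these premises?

Yes

Premise 4 is F(not disclose_minutes), i.e. O(disclose_minutes).
The contrapositive of premise 12 (O(not escrow_roster -> not disclose_minutes)) is O(disclose_minutes -> escrow_roster), and O(disclose_minutes) is already established, so O(escrow_roster).
The contrapositive of premise 2 (O(not waive_request -> not escrow_roster)) is O(escrow_roster -> waive_request), and O(escrow_roster) is already established, so O(waive_request).
Premise 11, O(not quarantine_deed -> not waive_request), contraposes to O(waive_request -> quarantine_deed); with O(waive_request) we get O(quarantine_deed).
Premise 3 is O(not certify_request -> not quarantine_deed); contrapositively O(quarantine_deed -> certify_request). Since O(quarantine_deed) holds, K gives O(certify_request).
Applying K to premise 8 (O(certify_request -> authorize_audit_trail)) and O(certify_request) yields O(authorize_audit_trail).
Premise 7 is O(not countersign_inventory -> not authorize_audit_trail); contrapositively O(authorize_audit_trail -> countersign_inventory). Since O(authorize_audit_trail) holds, K gives O(countersign_inventory).
Premises 1, 5, 6, 9, 10 do not contribute to this derivation.
So O(countersign_inventory) holds, i.e. F(not countersign_inventory). The claim follows.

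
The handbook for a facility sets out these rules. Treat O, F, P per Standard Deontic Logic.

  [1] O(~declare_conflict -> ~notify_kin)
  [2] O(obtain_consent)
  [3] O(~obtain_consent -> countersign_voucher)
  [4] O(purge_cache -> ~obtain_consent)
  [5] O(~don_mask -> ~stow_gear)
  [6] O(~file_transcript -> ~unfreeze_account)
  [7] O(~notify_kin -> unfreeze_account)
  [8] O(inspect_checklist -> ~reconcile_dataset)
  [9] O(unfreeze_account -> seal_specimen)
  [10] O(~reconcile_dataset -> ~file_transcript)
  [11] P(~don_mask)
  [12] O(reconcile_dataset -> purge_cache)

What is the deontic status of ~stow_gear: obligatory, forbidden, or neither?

Premise 5 is O(~don_mask -> ~stow_gear), but O(~don_mask) is not derivable from the premises (the permission P(~don_mask) asserts only ~O(don_mask), not O(~don_mask)), so it does not yield O(~stow_gear).
No premise or chain of K-axiom applications forces O(~stow_gear), and none forces O(stow_gear). So ~stow_gear is neither obligatory nor forbidden under these norms.

Neither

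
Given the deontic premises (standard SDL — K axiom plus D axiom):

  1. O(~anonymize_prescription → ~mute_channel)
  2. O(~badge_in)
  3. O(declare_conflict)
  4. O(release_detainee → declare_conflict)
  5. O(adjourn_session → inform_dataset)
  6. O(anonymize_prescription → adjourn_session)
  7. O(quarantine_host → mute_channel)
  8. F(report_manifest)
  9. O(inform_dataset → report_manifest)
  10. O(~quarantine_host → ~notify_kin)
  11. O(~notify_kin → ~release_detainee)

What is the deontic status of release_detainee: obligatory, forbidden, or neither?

Forbidden

Premise 8 is F(report_manifest), i.e. O(~report_manifest).
Premise 9, O(inform_dataset → report_manifest), contraposes to O(~report_manifest → ~inform_dataset); with O(~report_manifest) we get O(~inform_dataset).
The contrapositive of premise 5 (O(adjourn_session → inform_dataset)) is O(~inform_dataset → ~adjourn_session), and O(~inform_dataset) is already established, so O(~adjourn_session).
The contrapositive of premise 6 (O(anonymize_prescription → adjourn_session)) is O(~adjourn_session → ~anonymize_prescription), and O(~adjourn_session) is already established, so O(~anonymize_prescription).
From O(~anonymize_prescription) and premise 1, O(~anonymize_prescription → ~mute_channel), we obtain O(~mute_channel).
Premise 7, O(quarantine_host → mute_channel), contraposes to O(~mute_channel → ~quarantine_host); with O(~mute_channel) we get O(~quarantine_host).
With premise 10, O(~quarantine_host → ~notify_kin), the K-axiom yields O(~notify_kin).
From O(~notify_kin) and premise 11, O(~notify_kin → ~release_detainee), we obtain O(~release_detainee).
Premises 2, 3, 4 do not contribute to this derivation.
Thus O(~release_detainee), which is F(release_detainee): release_detainee is forbidden.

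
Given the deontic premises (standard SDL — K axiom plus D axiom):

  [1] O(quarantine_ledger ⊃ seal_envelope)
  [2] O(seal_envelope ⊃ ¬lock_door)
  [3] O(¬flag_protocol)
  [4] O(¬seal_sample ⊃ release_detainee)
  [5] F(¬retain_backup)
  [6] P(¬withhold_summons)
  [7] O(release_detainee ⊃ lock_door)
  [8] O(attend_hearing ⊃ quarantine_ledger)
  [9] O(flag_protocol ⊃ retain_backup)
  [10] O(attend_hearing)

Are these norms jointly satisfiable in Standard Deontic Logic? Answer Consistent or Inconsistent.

Premise 9 is O(flag_protocol ⊃ retain_backup); even if O(retain_backup) held, inferring O(flag_protocol) would be affirming the consequent — invalid.
So O(flag_protocol) is not derivable, and the apparent clash with O(¬flag_protocol) does not arise.
A world satisfying every obligation exists (e.g. attend_hearing=true, flag_protocol=false, lock_door=false, quarantine_ledger=true, release_detainee=false, retain_backup=true, seal_envelope=true, seal_sample=true, withhold_summons=false); no atom is both obligatory and forbidden, so the set is consistent.

Consistent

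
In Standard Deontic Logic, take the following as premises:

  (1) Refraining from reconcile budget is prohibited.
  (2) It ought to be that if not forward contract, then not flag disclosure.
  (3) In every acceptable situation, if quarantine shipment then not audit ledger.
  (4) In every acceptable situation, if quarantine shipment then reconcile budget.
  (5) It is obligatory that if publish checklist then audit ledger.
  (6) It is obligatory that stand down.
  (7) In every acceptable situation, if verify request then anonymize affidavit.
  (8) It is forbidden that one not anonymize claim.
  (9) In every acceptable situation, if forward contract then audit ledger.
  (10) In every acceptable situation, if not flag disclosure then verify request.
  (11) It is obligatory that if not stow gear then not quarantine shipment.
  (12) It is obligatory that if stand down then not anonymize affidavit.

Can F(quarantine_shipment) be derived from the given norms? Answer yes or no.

Yes

Premise 6 gives O(stand_down).
With premise 12, O(stand_down → ¬anonymize_affidavit), the K-axiom yields O(¬anonymize_affidavit).
The contrapositive of premise 7 (O(verify_request → anonymize_affidavit)) is O(¬anonymize_affidavit → ¬verify_request), and O(¬anonymize_affidavit) is already established, so O(¬verify_request).
Premise 10, O(¬flag_disclosure → verify_request), contraposes to O(¬verify_request → flag_disclosure); with O(¬verify_request) we get O(flag_disclosure).
Premise 2, O(¬forward_contract → ¬flag_disclosure), contraposes to O(flag_disclosure → forward_contract); with O(flag_disclosure) we get O(forward_contract).
With premise 9, O(forward_contract → audit_ledger), the K-axiom yields O(audit_ledger).
Premise 3 is O(quarantine_shipment → ¬audit_ledger); contrapositively O(audit_ledger → ¬quarantine_shipment). Since O(audit_ledger) holds, K gives O(¬quarantine_shipment).
Premises 1, 4, 5, 8, 11 do not contribute to this derivation.
So O(¬quarantine_shipment) holds, i.e. F(quarantine_shipment). The claim follows.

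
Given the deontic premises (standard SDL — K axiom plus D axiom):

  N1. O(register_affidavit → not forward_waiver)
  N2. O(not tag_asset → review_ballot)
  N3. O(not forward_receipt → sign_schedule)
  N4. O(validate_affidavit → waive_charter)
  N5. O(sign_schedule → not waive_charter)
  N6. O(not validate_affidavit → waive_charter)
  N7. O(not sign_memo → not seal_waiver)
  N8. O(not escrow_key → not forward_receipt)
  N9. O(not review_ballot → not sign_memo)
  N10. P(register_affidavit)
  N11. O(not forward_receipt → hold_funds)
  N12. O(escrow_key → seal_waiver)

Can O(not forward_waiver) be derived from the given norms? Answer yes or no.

Premise 1 is O(register_affidavit → not forward_waiver), but O(register_affidavit) is not derivable from the premises (the permission P(register_affidavit) asserts only not O(not register_affidavit), not O(register_affidavit)), so it does not yield O(not forward_waiver).
No other premise forces O(not forward_waiver). An ideal world satisfying every premise can still have not forward_waiver false, so O(not forward_waiver) is not derivable.

No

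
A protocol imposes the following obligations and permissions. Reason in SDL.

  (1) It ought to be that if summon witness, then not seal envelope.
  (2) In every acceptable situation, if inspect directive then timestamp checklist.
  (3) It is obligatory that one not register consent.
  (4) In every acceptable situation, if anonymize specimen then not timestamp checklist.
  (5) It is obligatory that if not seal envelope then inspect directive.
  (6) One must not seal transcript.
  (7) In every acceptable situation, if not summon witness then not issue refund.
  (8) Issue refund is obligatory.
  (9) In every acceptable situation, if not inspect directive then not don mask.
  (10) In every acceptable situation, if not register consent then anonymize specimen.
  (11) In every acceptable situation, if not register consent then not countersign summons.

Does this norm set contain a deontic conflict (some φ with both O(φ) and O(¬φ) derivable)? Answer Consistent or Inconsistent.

Inconsistent

From premise 8 we have O(issue_refund).
Premise 7, O(¬summon_witness → ¬issue_refund), contraposes to O(issue_refund → summon_witness); with O(issue_refund) we get O(summon_witness).
With premise 1, O(summon_witness → ¬seal_envelope), the K-axiom yields O(¬seal_envelope).
Premise 5 is O(¬seal_envelope → inspect_directive); since O(¬seal_envelope), deontic closure gives O(inspect_directive).
From O(inspect_directive) and premise 2, O(inspect_directive → timestamp_checklist), we obtain O(timestamp_checklist).
Premise 4 is O(anonymize_specimen → ¬timestamp_checklist); contrapositively O(timestamp_checklist → ¬anonymize_specimen). Since O(timestamp_checklist) holds, K gives O(¬anonymize_specimen).
Premise 10, O(¬register_consent → anonymize_specimen), contraposes to O(¬anonymize_specimen → register_consent); with O(¬anonymize_specimen) we get O(register_consent).
Yet premise 3 states O(¬register_consent).
We now have both O(register_consent) and O(¬register_consent) — register_consent is simultaneously obligatory and forbidden, violating the D-axiom.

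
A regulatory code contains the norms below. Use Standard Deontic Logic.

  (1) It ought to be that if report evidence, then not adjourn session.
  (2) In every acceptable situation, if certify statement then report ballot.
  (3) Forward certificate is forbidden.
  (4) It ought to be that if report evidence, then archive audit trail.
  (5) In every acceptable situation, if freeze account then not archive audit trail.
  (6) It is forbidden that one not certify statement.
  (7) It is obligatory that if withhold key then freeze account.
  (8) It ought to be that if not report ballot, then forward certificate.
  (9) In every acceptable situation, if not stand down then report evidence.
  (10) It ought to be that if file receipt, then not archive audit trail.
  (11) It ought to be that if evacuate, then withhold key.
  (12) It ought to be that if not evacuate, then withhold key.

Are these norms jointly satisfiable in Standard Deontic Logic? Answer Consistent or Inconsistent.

Premise 8 is O(¬report_ballot → forward_certificate), but O(¬report_ballot) is not derivable from the premises, so it does not yield O(forward_certificate).
So O(forward_certificate) is not derivable, and the apparent clash with O(¬forward_certificate) does not arise.
A world satisfying every obligation exists (e.g. adjourn_session=false, archive_audit_trail=false, certify_statement=true, evacuate=false, file_receipt=false, forward_certificate=false, freeze_account=true, report_ballot=true, report_evidence=false, stand_down=true, withhold_key=true); no atom is both obligatory and forbidden, so the set is consistent.

Consistent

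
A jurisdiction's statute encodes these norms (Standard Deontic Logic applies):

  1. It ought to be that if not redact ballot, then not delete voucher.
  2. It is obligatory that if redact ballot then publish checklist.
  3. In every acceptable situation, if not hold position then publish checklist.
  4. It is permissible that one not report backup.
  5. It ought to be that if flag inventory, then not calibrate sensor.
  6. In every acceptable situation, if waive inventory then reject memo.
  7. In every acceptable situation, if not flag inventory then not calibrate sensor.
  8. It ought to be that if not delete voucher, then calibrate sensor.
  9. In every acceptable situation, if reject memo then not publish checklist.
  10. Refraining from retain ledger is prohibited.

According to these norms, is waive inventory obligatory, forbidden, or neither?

Premises 5 and 7 cover both cases: O(flag_inventory → ¬calibrate_sensor) and O(¬flag_inventory → ¬calibrate_sensor). Since flag_inventory ∨ ¬flag_inventory is a tautology, O(¬calibrate_sensor) follows.
Premise 8 is O(¬delete_voucher → calibrate_sensor); contrapositively O(¬calibrate_sensor → delete_voucher). Since O(¬calibrate_sensor) holds, K gives O(delete_voucher).
The contrapositive of premise 1 (O(¬redact_ballot → ¬delete_voucher)) is O(delete_voucher → redact_ballot), and O(delete_voucher) is already established, so O(redact_ballot).
With premise 2, O(redact_ballot → publish_checklist), the K-axiom yields O(publish_checklist).
Premise 9 is O(reject_memo → ¬publish_checklist); contrapositively O(publish_checklist → ¬reject_memo). Since O(publish_checklist) holds, K gives O(¬reject_memo).
Premise 6, O(waive_inventory → reject_memo), contraposes to O(¬reject_memo → ¬waive_inventory); with O(¬reject_memo) we get O(¬waive_inventory).
Premises 3, 4, 10 do not contribute to this derivation.
Thus O(¬waive_inventory), which is F(waive_inventory): waive_inventory is forbidden.

Forbidden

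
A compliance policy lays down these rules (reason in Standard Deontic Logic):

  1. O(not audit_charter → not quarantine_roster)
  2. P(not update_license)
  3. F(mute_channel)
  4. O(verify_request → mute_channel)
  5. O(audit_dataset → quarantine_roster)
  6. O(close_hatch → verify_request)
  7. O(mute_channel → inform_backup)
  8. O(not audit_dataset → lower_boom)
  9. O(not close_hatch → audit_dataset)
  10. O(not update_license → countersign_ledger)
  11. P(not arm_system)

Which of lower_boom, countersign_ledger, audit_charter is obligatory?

F(mute_channel) at premise 3 means O(not mute_channel).
Premise 4, O(verify_request → mute_channel), contraposes to O(not mute_channel → not verify_request); with O(not mute_channel) we get O(not verify_request).
Premise 6 is O(close_hatch → verify_request); contrapositively O(not verify_request → not close_hatch). Since O(not verify_request) holds, K gives O(not close_hatch).
With premise 9, O(not close_hatch → audit_dataset), the K-axiom yields O(audit_dataset).
From O(audit_dataset) and premise 5, O(audit_dataset → quarantine_roster), we obtain O(quarantine_roster).
Premise 1, O(not audit_charter → not quarantine_roster), contraposes to O(quarantine_roster → audit_charter); with O(quarantine_roster) we get O(audit_charter).
So O(audit_charter) holds — audit_charter is obligatory. None of the other listed options is made obligatory by any chain of premises.

audit_charter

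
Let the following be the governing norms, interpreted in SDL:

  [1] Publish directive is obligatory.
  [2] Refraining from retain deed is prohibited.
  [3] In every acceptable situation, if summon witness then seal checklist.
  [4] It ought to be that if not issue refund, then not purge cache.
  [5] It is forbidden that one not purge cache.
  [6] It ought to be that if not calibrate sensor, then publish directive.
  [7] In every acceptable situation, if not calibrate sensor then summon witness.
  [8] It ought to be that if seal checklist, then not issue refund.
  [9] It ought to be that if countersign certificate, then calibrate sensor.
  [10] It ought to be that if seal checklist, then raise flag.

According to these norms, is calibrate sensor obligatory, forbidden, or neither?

Obligatory

Premise 5, F(¬purge_cache), is equivalent to O(purge_cache).
The contrapositive of premise 4 (O(¬issue_refund → ¬purge_cache)) is O(purge_cache → issue_refund), and O(purge_cache) is already established, so O(issue_refund).
Premise 8, O(seal_checklist → ¬issue_refund), contraposes to O(issue_refund → ¬seal_checklist); with O(issue_refund) we get O(¬seal_checklist).
The contrapositive of premise 3 (O(summon_witness → seal_checklist)) is O(¬seal_checklist → ¬summon_witness), and O(¬seal_checklist) is already established, so O(¬summon_witness).
Premise 7 is O(¬calibrate_sensor → summon_witness); contrapositively O(¬summon_witness → calibrate_sensor). Since O(¬summon_witness) holds, K gives O(calibrate_sensor).
Premises 1, 2, 6, 9, 10 do not contribute to this derivation.
Hence calibrate_sensor is obligatory.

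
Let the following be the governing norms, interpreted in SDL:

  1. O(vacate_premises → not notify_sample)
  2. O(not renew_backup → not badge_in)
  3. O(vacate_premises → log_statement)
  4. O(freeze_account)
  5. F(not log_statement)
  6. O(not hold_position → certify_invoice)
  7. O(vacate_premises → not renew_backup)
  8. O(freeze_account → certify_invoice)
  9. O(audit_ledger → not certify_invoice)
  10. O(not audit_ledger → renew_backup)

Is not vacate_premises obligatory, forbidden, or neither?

Premise 4 gives O(freeze_account).
With premise 8, O(freeze_account → certify_invoice), the K-axiom yields O(certify_invoice).
Premise 9 is O(audit_ledger → not certify_invoice); contrapositively O(certify_invoice → not audit_ledger). Since O(certify_invoice) holds, K gives O(not audit_ledger).
With premise 10, O(not audit_ledger → renew_backup), the K-axiom yields O(renew_backup).
The contrapositive of premise 7 (O(vacate_premises → not renew_backup)) is O(renew_backup → not vacate_premises), and O(renew_backup) is already established, so O(not vacate_premises).
Premises 1, 2, 3, 5, 6 do not contribute to this derivation.
Hence not vacate_premises is obligatory.

Obligatory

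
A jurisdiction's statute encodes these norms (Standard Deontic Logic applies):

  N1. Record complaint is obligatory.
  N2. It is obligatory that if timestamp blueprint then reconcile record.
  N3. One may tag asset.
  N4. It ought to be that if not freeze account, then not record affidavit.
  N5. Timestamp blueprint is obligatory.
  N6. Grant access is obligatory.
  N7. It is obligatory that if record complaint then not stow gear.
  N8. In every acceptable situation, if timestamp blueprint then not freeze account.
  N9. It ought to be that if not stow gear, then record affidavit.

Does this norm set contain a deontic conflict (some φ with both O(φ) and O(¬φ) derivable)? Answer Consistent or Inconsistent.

Premise 1 gives O(record_complaint).
With premise 7, O(record_complaint → ¬stow_gear), the K-axiom yields O(¬stow_gear).
Applying K to premise 9 (O(¬stow_gear → record_affidavit)) and O(¬stow_gear) yields O(record_affidavit).
Premise 4 is O(¬freeze_account → ¬record_affidavit); contrapositively O(record_affidavit → freeze_account). Since O(record_affidavit) holds, K gives O(freeze_account).
The contrapositive of premise 8 (O(timestamp_blueprint → ¬freeze_account)) is O(freeze_account → ¬timestamp_blueprint), and O(freeze_account) is already established, so O(¬timestamp_blueprint).
However, premise 5 gives O(timestamp_blueprint).
We now have both O(¬timestamp_blueprint) and O(timestamp_blueprint) — timestamp_blueprint is simultaneously obligatory and forbidden, violating the D-axiom.

Inconsistent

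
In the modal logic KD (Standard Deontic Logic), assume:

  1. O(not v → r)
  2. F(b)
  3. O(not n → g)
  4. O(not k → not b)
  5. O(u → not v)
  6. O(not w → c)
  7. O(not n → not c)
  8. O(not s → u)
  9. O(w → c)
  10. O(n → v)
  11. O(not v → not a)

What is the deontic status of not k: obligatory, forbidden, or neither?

Premise 4 is O(not k → not b); even if O(not b) held, inferring O(not k) would be affirming the consequent — invalid.
No premise or chain of K-axiom applications forces O(not k), and none forces O(k). So not k is neither obligatory nor forbidden under these norms.

Neither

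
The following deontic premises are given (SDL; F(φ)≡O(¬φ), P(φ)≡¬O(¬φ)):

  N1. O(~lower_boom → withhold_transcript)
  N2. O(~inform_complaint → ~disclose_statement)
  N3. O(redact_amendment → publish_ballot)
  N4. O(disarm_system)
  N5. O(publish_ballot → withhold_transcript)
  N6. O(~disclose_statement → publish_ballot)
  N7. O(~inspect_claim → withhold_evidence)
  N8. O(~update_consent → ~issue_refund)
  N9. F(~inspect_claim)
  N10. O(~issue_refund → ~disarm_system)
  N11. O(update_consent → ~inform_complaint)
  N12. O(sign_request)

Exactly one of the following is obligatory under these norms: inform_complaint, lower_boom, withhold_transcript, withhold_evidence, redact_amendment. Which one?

withhold_transcript

From premise 4 we have O(disarm_system).
Premise 10, O(~issue_refund → ~disarm_system), contraposes to O(disarm_system → issue_refund); with O(disarm_system) we get O(issue_refund).
Premise 8 is O(~update_consent → ~issue_refund); contrapositively O(issue_refund → update_consent). Since O(issue_refund) holds, K gives O(update_consent).
Applying K to premise 11 (O(update_consent → ~inform_complaint)) and O(update_consent) yields O(~inform_complaint).
From O(~inform_complaint) and premise 2, O(~inform_complaint → ~disclose_statement), we obtain O(~disclose_statement).
From O(~disclose_statement) and premise 6, O(~disclose_statement → publish_ballot), we obtain O(publish_ballot).
Premise 5 is O(publish_ballot → withhold_transcript); since O(publish_ballot), deontic closure gives O(withhold_transcript).
So O(withhold_transcript) holds — withhold_transcript is obligatory. None of the other listed options is made obligatory by any chain of premises.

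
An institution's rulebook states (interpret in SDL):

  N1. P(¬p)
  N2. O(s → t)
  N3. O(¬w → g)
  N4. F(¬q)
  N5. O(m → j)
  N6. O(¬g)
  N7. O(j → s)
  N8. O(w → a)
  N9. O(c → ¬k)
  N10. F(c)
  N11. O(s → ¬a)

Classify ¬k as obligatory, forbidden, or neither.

Neither

Premise 9 is O(c → ¬k), but O(c) is not derivable from the premises, so it does not yield O(¬k).
No premise or chain of K-axiom applications forces O(¬k), and none forces O(k). So ¬k is neither obligatory nor forbidden under these norms.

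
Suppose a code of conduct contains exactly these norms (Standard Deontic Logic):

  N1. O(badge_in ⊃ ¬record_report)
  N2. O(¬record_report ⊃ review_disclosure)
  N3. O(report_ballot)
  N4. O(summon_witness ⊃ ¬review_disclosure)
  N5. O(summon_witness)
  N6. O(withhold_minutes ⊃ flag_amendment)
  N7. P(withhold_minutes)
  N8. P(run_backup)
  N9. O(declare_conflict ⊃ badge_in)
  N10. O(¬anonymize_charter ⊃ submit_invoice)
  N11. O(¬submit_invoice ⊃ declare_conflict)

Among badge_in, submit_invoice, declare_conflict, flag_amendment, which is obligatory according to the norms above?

From premise 5 we have O(summon_witness).
With premise 4, O(summon_witness ⊃ ¬review_disclosure), the K-axiom yields O(¬review_disclosure).
Premise 2 is O(¬record_report ⊃ review_disclosure); contrapositively O(¬review_disclosure ⊃ record_report). Since O(¬review_disclosure) holds, K gives O(record_report).
The contrapositive of premise 1 (O(badge_in ⊃ ¬record_report)) is O(record_report ⊃ ¬badge_in), and O(record_report) is already established, so O(¬badge_in).
Premise 9 is O(declare_conflict ⊃ badge_in); contrapositively O(¬badge_in ⊃ ¬declare_conflict). Since O(¬badge_in) holds, K gives O(¬declare_conflict).
Premise 11 is O(¬submit_invoice ⊃ declare_conflict); contrapositively O(¬declare_conflict ⊃ submit_invoice). Since O(¬declare_conflict) holds, K gives O(submit_invoice).
So O(submit_invoice) holds — submit_invoice is obligatory. None of the other listed options is made obligatory by any chain of premises.

submit_invoice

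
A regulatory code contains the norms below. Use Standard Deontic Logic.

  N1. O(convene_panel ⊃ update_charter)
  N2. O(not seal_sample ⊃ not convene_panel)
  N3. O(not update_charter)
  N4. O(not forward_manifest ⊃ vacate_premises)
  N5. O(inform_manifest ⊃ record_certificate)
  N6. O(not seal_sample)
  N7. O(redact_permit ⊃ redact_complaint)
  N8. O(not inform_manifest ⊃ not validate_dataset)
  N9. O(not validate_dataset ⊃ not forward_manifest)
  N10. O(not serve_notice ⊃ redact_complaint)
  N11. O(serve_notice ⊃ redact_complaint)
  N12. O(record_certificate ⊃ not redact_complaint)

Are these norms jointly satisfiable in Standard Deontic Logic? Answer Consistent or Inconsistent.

Consistent

Premise 1 is O(convene_panel ⊃ update_charter), but O(convene_panel) is not derivable from the premises, so it does not yield O(update_charter).
So O(update_charter) is not derivable, and the apparent clash with O(not update_charter) does not arise.
A world satisfying every obligation exists (e.g. convene_panel=false, forward_manifest=false, inform_manifest=false, record_certificate=false, redact_complaint=true, redact_permit=false, seal_sample=false, serve_notice=false, update_charter=false, vacate_premises=true, validate_dataset=false); no atom is both obligatory and forbidden, so the set is consistent.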